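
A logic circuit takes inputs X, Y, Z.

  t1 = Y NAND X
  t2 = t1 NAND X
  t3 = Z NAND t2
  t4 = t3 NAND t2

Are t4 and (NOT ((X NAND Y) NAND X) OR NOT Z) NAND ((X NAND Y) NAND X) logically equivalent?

Yes

t1 = Y NAND X
t2 = t1 NAND X = (Y NAND X) NAND X
t3 = Z NAND t2 = Z NAND ((Y NAND X) NAND X)
t4 = t3 NAND t2 = (Z NAND ((Y NAND X) NAND X)) NAND ((Y NAND X) NAND X)
At X=0, Y=0, Z=0: circuit gives 0, formula gives 0.
At X=0, Y=0, Z=1: circuit gives 1, formula gives 1.
Agrees on all 8 inputs.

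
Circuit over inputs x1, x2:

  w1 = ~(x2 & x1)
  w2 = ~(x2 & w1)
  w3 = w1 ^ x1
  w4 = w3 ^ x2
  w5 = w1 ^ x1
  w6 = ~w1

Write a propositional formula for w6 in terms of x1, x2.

w1 = ~(x2 & x1)
w6 = ~w1 = ~(~(x2 & x1))

~(~(x2 & x1))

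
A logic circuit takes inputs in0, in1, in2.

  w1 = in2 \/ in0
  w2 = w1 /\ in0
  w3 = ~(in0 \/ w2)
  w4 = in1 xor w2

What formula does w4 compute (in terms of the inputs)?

in1 xor ((in2 \/ in0) /\ in0)

w1 = in2 \/ in0
w2 = w1 /\ in0 = (in2 \/ in0) /\ in0
w4 = in1 xor w2 = in1 xor ((in2 \/ in0) /\ in0)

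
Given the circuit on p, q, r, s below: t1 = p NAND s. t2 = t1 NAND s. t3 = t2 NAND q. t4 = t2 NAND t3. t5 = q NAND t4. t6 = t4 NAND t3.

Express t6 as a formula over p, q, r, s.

t1 = p NAND s
t2 = t1 NAND s = (p NAND s) NAND s
t3 = t2 NAND q = ((p NAND s) NAND s) NAND q
t4 = t2 NAND t3 = ((p NAND s) NAND s) NAND (((p NAND s) NAND s) NAND q)
t6 = t4 NAND t3 = (((p NAND s) NAND s) NAND (((p NAND s) NAND s) NAND q)) NAND (((p NAND s) NAND s) NAND q)

(((p NAND s) NAND s) NAND (((p NAND s) NAND s) NAND q)) NAND (((p NAND s) NAND s) NAND q)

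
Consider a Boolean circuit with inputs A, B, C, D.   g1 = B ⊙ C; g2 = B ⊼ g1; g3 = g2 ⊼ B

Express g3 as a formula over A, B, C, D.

g1 = B ⊙ C
g2 = B ⊼ g1 = B ⊼ (B ⊙ C)
g3 = g2 ⊼ B = (B ⊼ (B ⊙ C)) ⊼ B

(B ⊼ (B ⊙ C)) ⊼ B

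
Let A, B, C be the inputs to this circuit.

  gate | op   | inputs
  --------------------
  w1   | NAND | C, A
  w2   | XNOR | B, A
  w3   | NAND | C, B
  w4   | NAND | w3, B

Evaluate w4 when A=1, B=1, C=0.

0

w3 = 0 NAND 1 = 1
w4 = 1 NAND 1 = 0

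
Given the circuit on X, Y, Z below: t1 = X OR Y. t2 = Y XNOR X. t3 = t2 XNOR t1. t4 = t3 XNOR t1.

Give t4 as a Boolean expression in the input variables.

((Y XNOR X) XNOR (X OR Y)) XNOR (X OR Y)

t1 = X OR Y
t2 = Y XNOR X
t3 = t2 XNOR t1 = (Y XNOR X) XNOR (X OR Y)
t4 = t3 XNOR t1 = ((Y XNOR X) XNOR (X OR Y)) XNOR (X OR Y)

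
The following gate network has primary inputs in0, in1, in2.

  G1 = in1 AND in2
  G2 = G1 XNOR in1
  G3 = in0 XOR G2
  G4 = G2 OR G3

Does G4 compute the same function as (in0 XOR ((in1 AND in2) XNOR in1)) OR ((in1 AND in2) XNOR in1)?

Yes

G1 = in1 AND in2
G2 = G1 XNOR in1 = (in1 AND in2) XNOR in1
G3 = in0 XOR G2 = in0 XOR ((in1 AND in2) XNOR in1)
G4 = G2 OR G3 = ((in1 AND in2) XNOR in1) OR (in0 XOR ((in1 AND in2) XNOR in1))
At in0=0, in1=1, in2=0: circuit gives 0, formula gives 0.
At in0=0, in1=0, in2=0: circuit gives 1, formula gives 1.
Agrees on all 8 inputs.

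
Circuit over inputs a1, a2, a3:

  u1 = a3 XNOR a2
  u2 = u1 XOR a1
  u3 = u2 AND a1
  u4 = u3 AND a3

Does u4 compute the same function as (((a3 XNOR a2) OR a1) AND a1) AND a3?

No

u1 = a3 XNOR a2
u2 = u1 XOR a1 = (a3 XNOR a2) XOR a1
u3 = u2 AND a1 = ((a3 XNOR a2) XOR a1) AND a1
u4 = u3 AND a3 = (((a3 XNOR a2) XOR a1) AND a1) AND a3
At a1=1, a2=1, a3=1: circuit gives 0, formula gives 1.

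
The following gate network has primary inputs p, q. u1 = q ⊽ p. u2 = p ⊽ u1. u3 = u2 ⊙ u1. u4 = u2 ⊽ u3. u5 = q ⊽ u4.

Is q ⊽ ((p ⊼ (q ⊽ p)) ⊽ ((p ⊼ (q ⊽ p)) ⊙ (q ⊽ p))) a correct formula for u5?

u1 = q ⊽ p
u2 = p ⊽ u1 = p ⊽ (q ⊽ p)
u3 = u2 ⊙ u1 = (p ⊽ (q ⊽ p)) ⊙ (q ⊽ p)
u4 = u2 ⊽ u3 = (p ⊽ (q ⊽ p)) ⊽ ((p ⊽ (q ⊽ p)) ⊙ (q ⊽ p))
u5 = q ⊽ u4 = q ⊽ ((p ⊽ (q ⊽ p)) ⊽ ((p ⊽ (q ⊽ p)) ⊙ (q ⊽ p)))
At p=0, q=0: circuit gives 0, formula gives 1.

No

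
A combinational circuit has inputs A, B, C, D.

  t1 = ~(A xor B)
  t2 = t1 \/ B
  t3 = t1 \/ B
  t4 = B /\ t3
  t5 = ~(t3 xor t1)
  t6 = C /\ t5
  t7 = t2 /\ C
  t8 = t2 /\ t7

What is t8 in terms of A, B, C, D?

t1 = ~(A xor B)
t2 = t1 \/ B = (~(A xor B)) \/ B
t7 = t2 /\ C = ((~(A xor B)) \/ B) /\ C
t8 = t2 /\ t7 = ((~(A xor B)) \/ B) /\ (((~(A xor B)) \/ B) /\ C)

((~(A xor B)) \/ B) /\ (((~(A xor B)) \/ B) /\ C)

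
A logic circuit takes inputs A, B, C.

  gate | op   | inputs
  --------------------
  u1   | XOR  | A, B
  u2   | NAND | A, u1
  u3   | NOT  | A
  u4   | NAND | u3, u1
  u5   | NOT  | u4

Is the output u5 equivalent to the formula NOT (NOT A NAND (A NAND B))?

No

u1 = A XOR B
u3 = NOT A
u4 = u3 NAND u1 = NOT A NAND (A XOR B)
u5 = NOT u4 = NOT (NOT A NAND (A XOR B))
At A=0, B=0, C=0: circuit gives 0, formula gives 1.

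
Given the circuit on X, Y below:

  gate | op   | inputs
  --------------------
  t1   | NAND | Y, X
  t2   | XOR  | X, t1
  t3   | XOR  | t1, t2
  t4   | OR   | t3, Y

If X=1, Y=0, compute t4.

1

t1 = 0 NAND 1 = 1
t2 = 1 XOR 1 = 0
t3 = 1 XOR 0 = 1
t4 = 1 OR 0 = 1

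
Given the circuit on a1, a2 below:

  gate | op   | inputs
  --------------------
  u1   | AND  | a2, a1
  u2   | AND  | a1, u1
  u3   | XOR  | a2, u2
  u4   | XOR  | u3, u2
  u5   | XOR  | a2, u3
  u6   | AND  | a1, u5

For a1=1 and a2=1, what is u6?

u1 = 1 AND 1 = 1
u2 = 1 AND 1 = 1
u3 = 1 XOR 1 = 0
u5 = 1 XOR 0 = 1
u6 = 1 AND 1 = 1

1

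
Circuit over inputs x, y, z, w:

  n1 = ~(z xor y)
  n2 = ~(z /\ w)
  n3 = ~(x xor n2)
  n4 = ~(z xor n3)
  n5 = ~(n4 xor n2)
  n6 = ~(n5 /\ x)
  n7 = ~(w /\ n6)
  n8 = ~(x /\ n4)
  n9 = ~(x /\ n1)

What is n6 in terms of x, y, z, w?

n2 = ~(z /\ w)
n3 = ~(x xor n2) = ~(x xor (~(z /\ w)))
n4 = ~(z xor n3) = ~(z xor (~(x xor (~(z /\ w)))))
n5 = ~(n4 xor n2) = ~((~(z xor (~(x xor (~(z /\ w)))))) xor (~(z /\ w)))
n6 = ~(n5 /\ x) = ~((~((~(z xor (~(x xor (~(z /\ w)))))) xor (~(z /\ w)))) /\ x)

~((~((~(z xor (~(x xor (~(z /\ w)))))) xor (~(z /\ w)))) /\ x)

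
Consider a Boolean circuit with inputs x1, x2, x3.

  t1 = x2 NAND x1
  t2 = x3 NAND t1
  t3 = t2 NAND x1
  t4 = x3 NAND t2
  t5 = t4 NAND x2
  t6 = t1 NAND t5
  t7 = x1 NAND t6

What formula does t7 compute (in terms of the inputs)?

x1 NAND ((x2 NAND x1) NAND ((x3 NAND (x3 NAND (x2 NAND x1))) NAND x2))

t1 = x2 NAND x1
t2 = x3 NAND t1 = x3 NAND (x2 NAND x1)
t4 = x3 NAND t2 = x3 NAND (x3 NAND (x2 NAND x1))
t5 = t4 NAND x2 = (x3 NAND (x3 NAND (x2 NAND x1))) NAND x2
t6 = t1 NAND t5 = (x2 NAND x1) NAND ((x3 NAND (x3 NAND (x2 NAND x1))) NAND x2)
t7 = x1 NAND t6 = x1 NAND ((x2 NAND x1) NAND ((x3 NAND (x3 NAND (x2 NAND x1))) NAND x2))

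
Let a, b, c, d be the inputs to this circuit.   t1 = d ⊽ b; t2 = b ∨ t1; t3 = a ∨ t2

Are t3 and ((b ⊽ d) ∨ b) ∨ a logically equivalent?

t1 = d ⊽ b
t2 = b ∨ t1 = b ∨ (d ⊽ b)
t3 = a ∨ t2 = a ∨ (b ∨ (d ⊽ b))
At a=0, b=0, c=0, d=1: circuit gives 0, formula gives 0.
At a=0, b=0, c=0, d=0: circuit gives 1, formula gives 1.
Agrees on all 16 inputs.

Yes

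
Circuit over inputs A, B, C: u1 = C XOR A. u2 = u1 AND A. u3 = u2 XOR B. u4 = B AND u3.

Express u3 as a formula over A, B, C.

((C XOR A) AND A) XOR B

u1 = C XOR A
u2 = u1 AND A = (C XOR A) AND A
u3 = u2 XOR B = ((C XOR A) AND A) XOR B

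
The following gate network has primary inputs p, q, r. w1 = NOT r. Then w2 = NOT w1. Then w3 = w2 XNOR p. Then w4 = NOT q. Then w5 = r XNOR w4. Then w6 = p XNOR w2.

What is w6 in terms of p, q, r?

p XNOR NOT NOT r

w1 = NOT r
w2 = NOT w1 = NOT NOT r
w6 = p XNOR w2 = p XNOR NOT NOT r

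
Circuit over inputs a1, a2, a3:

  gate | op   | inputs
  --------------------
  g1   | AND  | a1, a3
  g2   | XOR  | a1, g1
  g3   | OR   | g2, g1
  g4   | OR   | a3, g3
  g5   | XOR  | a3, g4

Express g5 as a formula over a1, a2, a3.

g1 = a1 AND a3
g2 = a1 XOR g1 = a1 XOR (a1 AND a3)
g3 = g2 OR g1 = (a1 XOR (a1 AND a3)) OR (a1 AND a3)
g4 = a3 OR g3 = a3 OR ((a1 XOR (a1 AND a3)) OR (a1 AND a3))
g5 = a3 XOR g4 = a3 XOR (a3 OR ((a1 XOR (a1 AND a3)) OR (a1 AND a3)))

a3 XOR (a3 OR ((a1 XOR (a1 AND a3)) OR (a1 AND a3)))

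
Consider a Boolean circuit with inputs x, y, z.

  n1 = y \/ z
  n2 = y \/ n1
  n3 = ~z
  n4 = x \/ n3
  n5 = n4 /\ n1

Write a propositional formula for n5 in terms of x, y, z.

n1 = y \/ z
n3 = ~z
n4 = x \/ n3 = x \/ ~z
n5 = n4 /\ n1 = (x \/ ~z) /\ (y \/ z)

(x \/ ~z) /\ (y \/ z)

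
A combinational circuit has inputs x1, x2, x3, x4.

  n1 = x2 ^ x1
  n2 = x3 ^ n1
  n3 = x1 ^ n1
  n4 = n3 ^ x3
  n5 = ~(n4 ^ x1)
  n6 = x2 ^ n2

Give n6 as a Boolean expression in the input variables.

n1 = x2 ^ x1
n2 = x3 ^ n1 = x3 ^ (x2 ^ x1)
n6 = x2 ^ n2 = x2 ^ (x3 ^ (x2 ^ x1))

x2 ^ (x3 ^ (x2 ^ x1))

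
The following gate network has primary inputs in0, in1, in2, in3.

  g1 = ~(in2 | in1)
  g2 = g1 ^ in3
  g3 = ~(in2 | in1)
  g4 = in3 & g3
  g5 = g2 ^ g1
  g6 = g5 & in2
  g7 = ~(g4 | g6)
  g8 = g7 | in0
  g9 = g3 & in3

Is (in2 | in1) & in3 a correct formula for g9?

No

g3 = ~(in2 | in1)
g9 = g3 & in3 = (~(in2 | in1)) & in3
At in0=0, in1=0, in2=0, in3=1: circuit gives 1, formula gives 0.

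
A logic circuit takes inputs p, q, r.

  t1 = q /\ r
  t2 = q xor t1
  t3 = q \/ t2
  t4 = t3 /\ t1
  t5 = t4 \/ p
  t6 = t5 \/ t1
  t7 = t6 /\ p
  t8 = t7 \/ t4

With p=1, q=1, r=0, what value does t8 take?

t1 = 1 /\ 0 = 0
t2 = 1 xor 0 = 1
t3 = 1 \/ 1 = 1
t4 = 1 /\ 0 = 0
t5 = 0 \/ 1 = 1
t6 = 1 \/ 0 = 1
t7 = 1 /\ 1 = 1
t8 = 1 \/ 0 = 1

1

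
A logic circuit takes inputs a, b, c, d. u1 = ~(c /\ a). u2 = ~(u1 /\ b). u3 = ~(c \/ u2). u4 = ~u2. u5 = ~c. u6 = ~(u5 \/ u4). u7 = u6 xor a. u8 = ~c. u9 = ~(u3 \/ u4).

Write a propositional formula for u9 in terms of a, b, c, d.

u1 = ~(c /\ a)
u2 = ~(u1 /\ b) = ~((~(c /\ a)) /\ b)
u3 = ~(c \/ u2) = ~(c \/ (~((~(c /\ a)) /\ b)))
u4 = ~u2 = ~(~((~(c /\ a)) /\ b))
u9 = ~(u3 \/ u4) = ~((~(c \/ (~((~(c /\ a)) /\ b)))) \/ ~(~((~(c /\ a)) /\ b)))

~((~(c \/ (~((~(c /\ a)) /\ b)))) \/ ~(~((~(c /\ a)) /\ b)))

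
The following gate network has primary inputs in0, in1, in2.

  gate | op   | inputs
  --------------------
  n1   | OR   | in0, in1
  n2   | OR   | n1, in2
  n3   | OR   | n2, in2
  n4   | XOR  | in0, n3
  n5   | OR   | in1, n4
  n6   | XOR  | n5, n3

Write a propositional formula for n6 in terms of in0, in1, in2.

(in1 OR (in0 XOR (((in0 OR in1) OR in2) OR in2))) XOR (((in0 OR in1) OR in2) OR in2)

n1 = in0 OR in1
n2 = n1 OR in2 = (in0 OR in1) OR in2
n3 = n2 OR in2 = ((in0 OR in1) OR in2) OR in2
n4 = in0 XOR n3 = in0 XOR (((in0 OR in1) OR in2) OR in2)
n5 = in1 OR n4 = in1 OR (in0 XOR (((in0 OR in1) OR in2) OR in2))
n6 = n5 XOR n3 = (in1 OR (in0 XOR (((in0 OR in1) OR in2) OR in2))) XOR (((in0 OR in1) OR in2) OR in2)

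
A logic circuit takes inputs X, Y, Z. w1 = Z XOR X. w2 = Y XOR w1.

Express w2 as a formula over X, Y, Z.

Y XOR (Z XOR X)

w1 = Z XOR X
w2 = Y XOR w1 = Y XOR (Z XOR X)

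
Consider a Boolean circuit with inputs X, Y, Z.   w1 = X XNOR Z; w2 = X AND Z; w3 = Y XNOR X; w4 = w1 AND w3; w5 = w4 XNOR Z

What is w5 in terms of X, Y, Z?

((X XNOR Z) AND (Y XNOR X)) XNOR Z

w1 = X XNOR Z
w3 = Y XNOR X
w4 = w1 AND w3 = (X XNOR Z) AND (Y XNOR X)
w5 = w4 XNOR Z = ((X XNOR Z) AND (Y XNOR X)) XNOR Z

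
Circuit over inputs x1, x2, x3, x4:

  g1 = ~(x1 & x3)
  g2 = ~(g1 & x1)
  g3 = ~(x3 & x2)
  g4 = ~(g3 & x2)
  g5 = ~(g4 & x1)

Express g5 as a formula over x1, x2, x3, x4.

g3 = ~(x3 & x2)
g4 = ~(g3 & x2) = ~((~(x3 & x2)) & x2)
g5 = ~(g4 & x1) = ~((~((~(x3 & x2)) & x2)) & x1)

~((~((~(x3 & x2)) & x2)) & x1)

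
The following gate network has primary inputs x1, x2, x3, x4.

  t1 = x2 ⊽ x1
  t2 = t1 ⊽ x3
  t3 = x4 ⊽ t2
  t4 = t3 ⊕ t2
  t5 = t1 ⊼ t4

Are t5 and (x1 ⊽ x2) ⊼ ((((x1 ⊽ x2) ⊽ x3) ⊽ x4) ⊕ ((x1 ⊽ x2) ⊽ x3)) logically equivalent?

Yes

t1 = x2 ⊽ x1
t2 = t1 ⊽ x3 = (x2 ⊽ x1) ⊽ x3
t3 = x4 ⊽ t2 = x4 ⊽ ((x2 ⊽ x1) ⊽ x3)
t4 = t3 ⊕ t2 = (x4 ⊽ ((x2 ⊽ x1) ⊽ x3)) ⊕ ((x2 ⊽ x1) ⊽ x3)
t5 = t1 ⊼ t4 = (x2 ⊽ x1) ⊼ ((x4 ⊽ ((x2 ⊽ x1) ⊽ x3)) ⊕ ((x2 ⊽ x1) ⊽ x3))
At x1=0, x2=0, x3=0, x4=0: circuit gives 0, formula gives 0.
At x1=0, x2=0, x3=0, x4=1: circuit gives 1, formula gives 1.
Agrees on all 16 inputs.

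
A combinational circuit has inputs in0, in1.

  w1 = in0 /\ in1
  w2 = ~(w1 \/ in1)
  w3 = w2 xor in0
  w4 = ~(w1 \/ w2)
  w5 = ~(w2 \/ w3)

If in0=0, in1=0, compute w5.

w1 = 0 /\ 0 = 0
w2 = ~(0 \/ 0) = 1
w3 = 1 xor 0 = 1
w5 = ~(1 \/ 1) = 0

0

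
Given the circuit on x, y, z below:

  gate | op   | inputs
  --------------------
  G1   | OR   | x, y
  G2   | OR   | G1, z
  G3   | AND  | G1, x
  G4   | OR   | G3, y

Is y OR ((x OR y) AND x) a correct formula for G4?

Yes

G1 = x OR y
G3 = G1 AND x = (x OR y) AND x
G4 = G3 OR y = ((x OR y) AND x) OR y
At x=0, y=0, z=0: circuit gives 0, formula gives 0.
At x=0, y=1, z=0: circuit gives 1, formula gives 1.
Agrees on all 8 inputs.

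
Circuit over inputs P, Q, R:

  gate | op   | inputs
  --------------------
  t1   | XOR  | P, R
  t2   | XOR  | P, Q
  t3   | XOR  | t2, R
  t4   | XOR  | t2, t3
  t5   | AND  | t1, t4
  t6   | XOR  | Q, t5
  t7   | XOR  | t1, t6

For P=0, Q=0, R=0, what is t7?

0

t1 = 0 XOR 0 = 0
t2 = 0 XOR 0 = 0
t3 = 0 XOR 0 = 0
t4 = 0 XOR 0 = 0
t5 = 0 AND 0 = 0
t6 = 0 XOR 0 = 0
t7 = 0 XOR 0 = 0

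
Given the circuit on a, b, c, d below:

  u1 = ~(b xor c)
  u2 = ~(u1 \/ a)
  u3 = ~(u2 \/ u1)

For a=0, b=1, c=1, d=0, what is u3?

u1 = ~(1 xor 1) = 1
u2 = ~(1 \/ 0) = 0
u3 = ~(0 \/ 1) = 0

0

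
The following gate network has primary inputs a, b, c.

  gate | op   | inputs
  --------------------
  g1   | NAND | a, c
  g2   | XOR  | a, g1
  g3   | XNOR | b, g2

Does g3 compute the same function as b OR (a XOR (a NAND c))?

g1 = a NAND c
g2 = a XOR g1 = a XOR (a NAND c)
g3 = b XNOR g2 = b XNOR (a XOR (a NAND c))
At a=0, b=0, c=0: circuit gives 0, formula gives 1.

No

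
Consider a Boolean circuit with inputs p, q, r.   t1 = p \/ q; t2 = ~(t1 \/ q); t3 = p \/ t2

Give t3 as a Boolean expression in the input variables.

t1 = p \/ q
t2 = ~(t1 \/ q) = ~((p \/ q) \/ q)
t3 = p \/ t2 = p \/ (~((p \/ q) \/ q))

p \/ (~((p \/ q) \/ q))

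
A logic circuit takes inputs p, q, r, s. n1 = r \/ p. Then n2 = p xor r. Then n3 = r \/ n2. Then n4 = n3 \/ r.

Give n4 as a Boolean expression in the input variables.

(r \/ (p xor r)) \/ r

n2 = p xor r
n3 = r \/ n2 = r \/ (p xor r)
n4 = n3 \/ r = (r \/ (p xor r)) \/ r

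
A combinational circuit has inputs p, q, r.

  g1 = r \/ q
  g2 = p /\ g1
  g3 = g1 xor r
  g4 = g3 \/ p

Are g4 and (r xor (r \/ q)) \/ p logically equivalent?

g1 = r \/ q
g3 = g1 xor r = (r \/ q) xor r
g4 = g3 \/ p = ((r \/ q) xor r) \/ p
At p=0, q=0, r=0: circuit gives 0, formula gives 0.
At p=0, q=1, r=0: circuit gives 1, formula gives 1.
Agrees on all 8 inputs.

Yes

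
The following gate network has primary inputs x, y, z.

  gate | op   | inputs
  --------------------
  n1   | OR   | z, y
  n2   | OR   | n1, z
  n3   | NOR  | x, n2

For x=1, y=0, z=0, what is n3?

0

n1 = 0 OR 0 = 0
n2 = 0 OR 0 = 0
n3 = 1 NOR 0 = 0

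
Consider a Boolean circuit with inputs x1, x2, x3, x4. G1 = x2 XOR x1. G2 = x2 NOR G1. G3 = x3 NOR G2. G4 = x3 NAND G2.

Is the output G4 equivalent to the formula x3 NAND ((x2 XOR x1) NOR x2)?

G1 = x2 XOR x1
G2 = x2 NOR G1 = x2 NOR (x2 XOR x1)
G4 = x3 NAND G2 = x3 NAND (x2 NOR (x2 XOR x1))
At x1=0, x2=0, x3=1, x4=0: circuit gives 0, formula gives 0.
At x1=0, x2=0, x3=0, x4=0: circuit gives 1, formula gives 1.
Agrees on all 16 inputs.

Yes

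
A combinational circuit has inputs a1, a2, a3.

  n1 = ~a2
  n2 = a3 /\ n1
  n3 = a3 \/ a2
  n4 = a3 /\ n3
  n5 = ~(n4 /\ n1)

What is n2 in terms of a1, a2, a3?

n1 = ~a2
n2 = a3 /\ n1 = a3 /\ ~a2

a3 /\ ~a2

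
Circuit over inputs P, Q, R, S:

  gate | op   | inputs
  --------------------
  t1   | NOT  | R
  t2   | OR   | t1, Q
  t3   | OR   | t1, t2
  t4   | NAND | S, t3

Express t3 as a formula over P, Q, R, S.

NOT R OR (NOT R OR Q)

t1 = NOT R
t2 = t1 OR Q = NOT R OR Q
t3 = t1 OR t2 = NOT R OR (NOT R OR Q)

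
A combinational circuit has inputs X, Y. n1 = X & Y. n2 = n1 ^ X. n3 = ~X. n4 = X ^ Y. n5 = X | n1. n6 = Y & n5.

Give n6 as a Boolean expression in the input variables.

Y & (X | (X & Y))

n1 = X & Y
n5 = X | n1 = X | (X & Y)
n6 = Y & n5 = Y & (X | (X & Y))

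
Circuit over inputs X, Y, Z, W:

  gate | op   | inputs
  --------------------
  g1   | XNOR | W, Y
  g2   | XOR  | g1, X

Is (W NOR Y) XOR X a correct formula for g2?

g1 = W XNOR Y
g2 = g1 XOR X = (W XNOR Y) XOR X
At X=0, Y=1, Z=0, W=1: circuit gives 1, formula gives 0.

No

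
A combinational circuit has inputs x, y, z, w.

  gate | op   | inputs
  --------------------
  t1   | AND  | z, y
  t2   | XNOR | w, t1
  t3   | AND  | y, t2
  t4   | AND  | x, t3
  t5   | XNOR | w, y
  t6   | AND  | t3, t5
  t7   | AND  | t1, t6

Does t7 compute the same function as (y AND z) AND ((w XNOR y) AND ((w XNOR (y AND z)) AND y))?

Yes

t1 = z AND y
t2 = w XNOR t1 = w XNOR (z AND y)
t3 = y AND t2 = y AND (w XNOR (z AND y))
t5 = w XNOR y
t6 = t3 AND t5 = (y AND (w XNOR (z AND y))) AND (w XNOR y)
t7 = t1 AND t6 = (z AND y) AND ((y AND (w XNOR (z AND y))) AND (w XNOR y))
At x=0, y=0, z=0, w=0: circuit gives 0, formula gives 0.
At x=0, y=1, z=1, w=1: circuit gives 1, formula gives 1.
Agrees on all 16 inputs.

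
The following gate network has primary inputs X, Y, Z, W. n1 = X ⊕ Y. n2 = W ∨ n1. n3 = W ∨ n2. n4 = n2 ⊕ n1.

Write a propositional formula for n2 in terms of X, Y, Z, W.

n1 = X ⊕ Y
n2 = W ∨ n1 = W ∨ (X ⊕ Y)

W ∨ (X ⊕ Y)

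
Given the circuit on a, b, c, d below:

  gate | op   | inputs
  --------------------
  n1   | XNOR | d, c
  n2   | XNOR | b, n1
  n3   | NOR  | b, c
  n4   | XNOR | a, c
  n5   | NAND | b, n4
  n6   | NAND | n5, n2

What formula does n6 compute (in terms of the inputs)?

(b NAND (a XNOR c)) NAND (b XNOR (d XNOR c))

n1 = d XNOR c
n2 = b XNOR n1 = b XNOR (d XNOR c)
n4 = a XNOR c
n5 = b NAND n4 = b NAND (a XNOR c)
n6 = n5 NAND n2 = (b NAND (a XNOR c)) NAND (b XNOR (d XNOR c))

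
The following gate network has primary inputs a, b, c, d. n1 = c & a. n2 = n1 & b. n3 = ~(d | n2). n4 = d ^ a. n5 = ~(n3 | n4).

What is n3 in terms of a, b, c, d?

n1 = c & a
n2 = n1 & b = (c & a) & b
n3 = ~(d | n2) = ~(d | ((c & a) & b))

~(d | ((c & a) & b))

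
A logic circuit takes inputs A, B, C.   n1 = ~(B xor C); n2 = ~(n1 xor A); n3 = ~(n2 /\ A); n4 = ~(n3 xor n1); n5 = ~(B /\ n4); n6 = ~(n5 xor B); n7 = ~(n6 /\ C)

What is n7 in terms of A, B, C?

n1 = ~(B xor C)
n2 = ~(n1 xor A) = ~((~(B xor C)) xor A)
n3 = ~(n2 /\ A) = ~((~((~(B xor C)) xor A)) /\ A)
n4 = ~(n3 xor n1) = ~((~((~((~(B xor C)) xor A)) /\ A)) xor (~(B xor C)))
n5 = ~(B /\ n4) = ~(B /\ (~((~((~((~(B xor C)) xor A)) /\ A)) xor (~(B xor C)))))
n6 = ~(n5 xor B) = ~((~(B /\ (~((~((~((~(B xor C)) xor A)) /\ A)) xor (~(B xor C)))))) xor B)
n7 = ~(n6 /\ C) = ~((~((~(B /\ (~((~((~((~(B xor C)) xor A)) /\ A)) xor (~(B xor C)))))) xor B)) /\ C)

~((~((~(B /\ (~((~((~((~(B xor C)) xor A)) /\ A)) xor (~(B xor C)))))) xor B)) /\ C)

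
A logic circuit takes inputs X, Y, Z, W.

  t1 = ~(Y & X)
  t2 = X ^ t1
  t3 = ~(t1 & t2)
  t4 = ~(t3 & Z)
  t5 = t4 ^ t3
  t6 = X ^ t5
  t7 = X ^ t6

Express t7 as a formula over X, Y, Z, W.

X ^ (X ^ ((~((~((~(Y & X)) & (X ^ (~(Y & X))))) & Z)) ^ (~((~(Y & X)) & (X ^ (~(Y & X)))))))

t1 = ~(Y & X)
t2 = X ^ t1 = X ^ (~(Y & X))
t3 = ~(t1 & t2) = ~((~(Y & X)) & (X ^ (~(Y & X))))
t4 = ~(t3 & Z) = ~((~((~(Y & X)) & (X ^ (~(Y & X))))) & Z)
t5 = t4 ^ t3 = (~((~((~(Y & X)) & (X ^ (~(Y & X))))) & Z)) ^ (~((~(Y & X)) & (X ^ (~(Y & X)))))
t6 = X ^ t5 = X ^ ((~((~((~(Y & X)) & (X ^ (~(Y & X))))) & Z)) ^ (~((~(Y & X)) & (X ^ (~(Y & X))))))
t7 = X ^ t6 = X ^ (X ^ ((~((~((~(Y & X)) & (X ^ (~(Y & X))))) & Z)) ^ (~((~(Y & X)) & (X ^ (~(Y & X)))))))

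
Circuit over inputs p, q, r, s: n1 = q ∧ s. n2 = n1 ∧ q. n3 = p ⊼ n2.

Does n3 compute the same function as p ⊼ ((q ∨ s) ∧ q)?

n1 = q ∧ s
n2 = n1 ∧ q = (q ∧ s) ∧ q
n3 = p ⊼ n2 = p ⊼ ((q ∧ s) ∧ q)
At p=1, q=1, r=0, s=0: circuit gives 1, formula gives 0.

No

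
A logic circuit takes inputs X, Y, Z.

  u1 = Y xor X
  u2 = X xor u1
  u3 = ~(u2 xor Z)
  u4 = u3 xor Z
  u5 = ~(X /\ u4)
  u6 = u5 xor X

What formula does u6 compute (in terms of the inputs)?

(~(X /\ ((~((X xor (Y xor X)) xor Z)) xor Z))) xor X

u1 = Y xor X
u2 = X xor u1 = X xor (Y xor X)
u3 = ~(u2 xor Z) = ~((X xor (Y xor X)) xor Z)
u4 = u3 xor Z = (~((X xor (Y xor X)) xor Z)) xor Z
u5 = ~(X /\ u4) = ~(X /\ ((~((X xor (Y xor X)) xor Z)) xor Z))
u6 = u5 xor X = (~(X /\ ((~((X xor (Y xor X)) xor Z)) xor Z))) xor X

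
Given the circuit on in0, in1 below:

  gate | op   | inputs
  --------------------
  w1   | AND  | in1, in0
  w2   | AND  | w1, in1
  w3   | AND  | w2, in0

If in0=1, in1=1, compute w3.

1

w1 = 1 AND 1 = 1
w2 = 1 AND 1 = 1
w3 = 1 AND 1 = 1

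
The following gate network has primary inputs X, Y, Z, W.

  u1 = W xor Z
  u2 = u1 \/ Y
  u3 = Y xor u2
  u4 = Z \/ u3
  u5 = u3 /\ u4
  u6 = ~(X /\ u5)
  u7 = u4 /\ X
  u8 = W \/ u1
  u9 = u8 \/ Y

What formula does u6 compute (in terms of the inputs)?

u1 = W xor Z
u2 = u1 \/ Y = (W xor Z) \/ Y
u3 = Y xor u2 = Y xor ((W xor Z) \/ Y)
u4 = Z \/ u3 = Z \/ (Y xor ((W xor Z) \/ Y))
u5 = u3 /\ u4 = (Y xor ((W xor Z) \/ Y)) /\ (Z \/ (Y xor ((W xor Z) \/ Y)))
u6 = ~(X /\ u5) = ~(X /\ ((Y xor ((W xor Z) \/ Y)) /\ (Z \/ (Y xor ((W xor Z) \/ Y)))))

~(X /\ ((Y xor ((W xor Z) \/ Y)) /\ (Z \/ (Y xor ((W xor Z) \/ Y)))))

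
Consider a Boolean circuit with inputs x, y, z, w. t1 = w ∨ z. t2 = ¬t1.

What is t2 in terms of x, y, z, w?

¬(w ∨ z)

t1 = w ∨ z
t2 = ¬t1 = ¬(w ∨ z)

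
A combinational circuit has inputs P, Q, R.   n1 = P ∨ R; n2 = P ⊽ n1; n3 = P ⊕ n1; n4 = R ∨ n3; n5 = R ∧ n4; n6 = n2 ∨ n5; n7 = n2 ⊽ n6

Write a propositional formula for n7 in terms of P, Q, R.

(P ⊽ (P ∨ R)) ⊽ ((P ⊽ (P ∨ R)) ∨ (R ∧ (R ∨ (P ⊕ (P ∨ R)))))

n1 = P ∨ R
n2 = P ⊽ n1 = P ⊽ (P ∨ R)
n3 = P ⊕ n1 = P ⊕ (P ∨ R)
n4 = R ∨ n3 = R ∨ (P ⊕ (P ∨ R))
n5 = R ∧ n4 = R ∧ (R ∨ (P ⊕ (P ∨ R)))
n6 = n2 ∨ n5 = (P ⊽ (P ∨ R)) ∨ (R ∧ (R ∨ (P ⊕ (P ∨ R))))
n7 = n2 ⊽ n6 = (P ⊽ (P ∨ R)) ⊽ ((P ⊽ (P ∨ R)) ∨ (R ∧ (R ∨ (P ⊕ (P ∨ R)))))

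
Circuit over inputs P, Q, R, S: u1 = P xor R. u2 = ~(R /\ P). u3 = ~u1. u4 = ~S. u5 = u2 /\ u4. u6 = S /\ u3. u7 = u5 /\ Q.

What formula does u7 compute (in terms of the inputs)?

u2 = ~(R /\ P)
u4 = ~S
u5 = u2 /\ u4 = (~(R /\ P)) /\ ~S
u7 = u5 /\ Q = ((~(R /\ P)) /\ ~S) /\ Q

((~(R /\ P)) /\ ~S) /\ Q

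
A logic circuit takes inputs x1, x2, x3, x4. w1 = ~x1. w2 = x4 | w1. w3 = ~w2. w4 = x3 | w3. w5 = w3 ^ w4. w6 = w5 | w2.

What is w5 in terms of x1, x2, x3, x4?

w1 = ~x1
w2 = x4 | w1 = x4 | ~x1
w3 = ~w2 = ~(x4 | ~x1)
w4 = x3 | w3 = x3 | ~(x4 | ~x1)
w5 = w3 ^ w4 = ~(x4 | ~x1) ^ (x3 | ~(x4 | ~x1))

~(x4 | ~x1) ^ (x3 | ~(x4 | ~x1))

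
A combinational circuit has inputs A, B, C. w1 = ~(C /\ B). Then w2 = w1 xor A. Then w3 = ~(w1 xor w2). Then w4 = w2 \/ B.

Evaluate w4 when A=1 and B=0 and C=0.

0

w1 = ~(0 /\ 0) = 1
w2 = 1 xor 1 = 0
w4 = 0 \/ 0 = 0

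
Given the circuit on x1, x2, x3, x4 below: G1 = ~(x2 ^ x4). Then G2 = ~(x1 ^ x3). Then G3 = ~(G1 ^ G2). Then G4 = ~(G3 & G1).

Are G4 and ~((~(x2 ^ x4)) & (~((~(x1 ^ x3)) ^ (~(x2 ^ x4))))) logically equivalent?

Yes

G1 = ~(x2 ^ x4)
G2 = ~(x1 ^ x3)
G3 = ~(G1 ^ G2) = ~((~(x2 ^ x4)) ^ (~(x1 ^ x3)))
G4 = ~(G3 & G1) = ~((~((~(x2 ^ x4)) ^ (~(x1 ^ x3)))) & (~(x2 ^ x4)))
At x1=0, x2=0, x3=0, x4=0: circuit gives 0, formula gives 0.
At x1=0, x2=0, x3=0, x4=1: circuit gives 1, formula gives 1.
Agrees on all 16 inputs.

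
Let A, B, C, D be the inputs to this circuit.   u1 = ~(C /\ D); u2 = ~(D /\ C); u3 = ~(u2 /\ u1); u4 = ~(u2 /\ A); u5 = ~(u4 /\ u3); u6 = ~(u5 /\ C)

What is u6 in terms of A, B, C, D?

~((~((~((~(D /\ C)) /\ A)) /\ (~((~(D /\ C)) /\ (~(C /\ D)))))) /\ C)

u1 = ~(C /\ D)
u2 = ~(D /\ C)
u3 = ~(u2 /\ u1) = ~((~(D /\ C)) /\ (~(C /\ D)))
u4 = ~(u2 /\ A) = ~((~(D /\ C)) /\ A)
u5 = ~(u4 /\ u3) = ~((~((~(D /\ C)) /\ A)) /\ (~((~(D /\ C)) /\ (~(C /\ D)))))
u6 = ~(u5 /\ C) = ~((~((~((~(D /\ C)) /\ A)) /\ (~((~(D /\ C)) /\ (~(C /\ D)))))) /\ C)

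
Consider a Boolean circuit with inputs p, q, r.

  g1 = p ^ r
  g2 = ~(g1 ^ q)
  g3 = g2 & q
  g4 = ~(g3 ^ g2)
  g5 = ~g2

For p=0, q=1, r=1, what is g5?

0

g1 = 0 ^ 1 = 1
g2 = ~(1 ^ 1) = 1
g5 = ~1 = 0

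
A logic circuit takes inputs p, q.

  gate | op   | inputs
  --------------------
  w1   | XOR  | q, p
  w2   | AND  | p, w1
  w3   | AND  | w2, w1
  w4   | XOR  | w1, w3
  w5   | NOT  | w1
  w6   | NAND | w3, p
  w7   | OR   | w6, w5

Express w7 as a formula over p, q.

(((p AND (q XOR p)) AND (q XOR p)) NAND p) OR NOT (q XOR p)

w1 = q XOR p
w2 = p AND w1 = p AND (q XOR p)
w3 = w2 AND w1 = (p AND (q XOR p)) AND (q XOR p)
w5 = NOT w1 = NOT (q XOR p)
w6 = w3 NAND p = ((p AND (q XOR p)) AND (q XOR p)) NAND p
w7 = w6 OR w5 = (((p AND (q XOR p)) AND (q XOR p)) NAND p) OR NOT (q XOR p)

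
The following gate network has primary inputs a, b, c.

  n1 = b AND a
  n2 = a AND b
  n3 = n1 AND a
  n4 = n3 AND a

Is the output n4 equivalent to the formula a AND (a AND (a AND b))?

n1 = b AND a
n3 = n1 AND a = (b AND a) AND a
n4 = n3 AND a = ((b AND a) AND a) AND a
At a=0, b=0, c=0: circuit gives 0, formula gives 0.
At a=1, b=1, c=0: circuit gives 1, formula gives 1.
Agrees on all 8 inputs.

Yes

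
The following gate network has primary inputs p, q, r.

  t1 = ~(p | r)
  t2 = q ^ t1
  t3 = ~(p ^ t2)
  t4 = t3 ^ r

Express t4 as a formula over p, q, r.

t1 = ~(p | r)
t2 = q ^ t1 = q ^ (~(p | r))
t3 = ~(p ^ t2) = ~(p ^ (q ^ (~(p | r))))
t4 = t3 ^ r = (~(p ^ (q ^ (~(p | r))))) ^ r

(~(p ^ (q ^ (~(p | r))))) ^ r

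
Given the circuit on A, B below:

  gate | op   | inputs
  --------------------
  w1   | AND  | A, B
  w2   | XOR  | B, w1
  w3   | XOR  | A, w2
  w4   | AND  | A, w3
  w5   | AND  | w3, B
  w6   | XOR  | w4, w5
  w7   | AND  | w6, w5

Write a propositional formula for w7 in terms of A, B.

((A AND (A XOR (B XOR (A AND B)))) XOR ((A XOR (B XOR (A AND B))) AND B)) AND ((A XOR (B XOR (A AND B))) AND B)

w1 = A AND B
w2 = B XOR w1 = B XOR (A AND B)
w3 = A XOR w2 = A XOR (B XOR (A AND B))
w4 = A AND w3 = A AND (A XOR (B XOR (A AND B)))
w5 = w3 AND B = (A XOR (B XOR (A AND B))) AND B
w6 = w4 XOR w5 = (A AND (A XOR (B XOR (A AND B)))) XOR ((A XOR (B XOR (A AND B))) AND B)
w7 = w6 AND w5 = ((A AND (A XOR (B XOR (A AND B)))) XOR ((A XOR (B XOR (A AND B))) AND B)) AND ((A XOR (B XOR (A AND B))) AND B)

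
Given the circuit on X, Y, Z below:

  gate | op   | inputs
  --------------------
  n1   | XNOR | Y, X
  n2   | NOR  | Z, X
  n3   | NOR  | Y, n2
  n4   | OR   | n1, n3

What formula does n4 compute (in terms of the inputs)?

(Y XNOR X) OR (Y NOR (Z NOR X))

n1 = Y XNOR X
n2 = Z NOR X
n3 = Y NOR n2 = Y NOR (Z NOR X)
n4 = n1 OR n3 = (Y XNOR X) OR (Y NOR (Z NOR X))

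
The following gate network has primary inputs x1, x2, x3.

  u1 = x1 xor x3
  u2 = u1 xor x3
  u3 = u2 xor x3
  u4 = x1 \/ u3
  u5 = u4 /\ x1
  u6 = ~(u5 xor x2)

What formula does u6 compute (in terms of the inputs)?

~(((x1 \/ (((x1 xor x3) xor x3) xor x3)) /\ x1) xor x2)

u1 = x1 xor x3
u2 = u1 xor x3 = (x1 xor x3) xor x3
u3 = u2 xor x3 = ((x1 xor x3) xor x3) xor x3
u4 = x1 \/ u3 = x1 \/ (((x1 xor x3) xor x3) xor x3)
u5 = u4 /\ x1 = (x1 \/ (((x1 xor x3) xor x3) xor x3)) /\ x1
u6 = ~(u5 xor x2) = ~(((x1 \/ (((x1 xor x3) xor x3) xor x3)) /\ x1) xor x2)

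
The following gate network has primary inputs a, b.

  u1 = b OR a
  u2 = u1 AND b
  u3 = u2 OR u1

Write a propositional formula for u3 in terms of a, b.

u1 = b OR a
u2 = u1 AND b = (b OR a) AND b
u3 = u2 OR u1 = ((b OR a) AND b) OR (b OR a)

((b OR a) AND b) OR (b OR a)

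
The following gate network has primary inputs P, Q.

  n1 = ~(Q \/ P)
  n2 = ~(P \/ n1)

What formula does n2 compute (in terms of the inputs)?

~(P \/ (~(Q \/ P)))

n1 = ~(Q \/ P)
n2 = ~(P \/ n1) = ~(P \/ (~(Q \/ P)))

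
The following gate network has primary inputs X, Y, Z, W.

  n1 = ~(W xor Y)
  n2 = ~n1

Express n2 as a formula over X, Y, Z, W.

~(~(W xor Y))

n1 = ~(W xor Y)
n2 = ~n1 = ~(~(W xor Y))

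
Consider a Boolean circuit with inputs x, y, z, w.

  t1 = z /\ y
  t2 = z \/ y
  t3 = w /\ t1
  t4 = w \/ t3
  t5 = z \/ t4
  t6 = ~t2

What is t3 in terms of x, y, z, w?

w /\ (z /\ y)

t1 = z /\ y
t3 = w /\ t1 = w /\ (z /\ y)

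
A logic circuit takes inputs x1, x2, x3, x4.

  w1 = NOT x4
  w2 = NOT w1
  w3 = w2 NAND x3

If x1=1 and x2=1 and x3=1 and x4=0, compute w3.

1

w1 = NOT 0 = 1
w2 = NOT 1 = 0
w3 = 0 NAND 1 = 1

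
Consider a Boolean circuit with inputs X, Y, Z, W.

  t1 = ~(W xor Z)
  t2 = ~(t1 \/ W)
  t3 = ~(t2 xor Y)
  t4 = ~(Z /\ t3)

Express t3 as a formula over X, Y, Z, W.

~((~((~(W xor Z)) \/ W)) xor Y)

t1 = ~(W xor Z)
t2 = ~(t1 \/ W) = ~((~(W xor Z)) \/ W)
t3 = ~(t2 xor Y) = ~((~((~(W xor Z)) \/ W)) xor Y)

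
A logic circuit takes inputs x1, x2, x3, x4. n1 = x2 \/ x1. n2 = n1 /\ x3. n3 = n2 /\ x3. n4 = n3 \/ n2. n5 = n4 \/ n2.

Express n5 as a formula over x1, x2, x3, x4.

n1 = x2 \/ x1
n2 = n1 /\ x3 = (x2 \/ x1) /\ x3
n3 = n2 /\ x3 = ((x2 \/ x1) /\ x3) /\ x3
n4 = n3 \/ n2 = (((x2 \/ x1) /\ x3) /\ x3) \/ ((x2 \/ x1) /\ x3)
n5 = n4 \/ n2 = ((((x2 \/ x1) /\ x3) /\ x3) \/ ((x2 \/ x1) /\ x3)) \/ ((x2 \/ x1) /\ x3)

((((x2 \/ x1) /\ x3) /\ x3) \/ ((x2 \/ x1) /\ x3)) \/ ((x2 \/ x1) /\ x3)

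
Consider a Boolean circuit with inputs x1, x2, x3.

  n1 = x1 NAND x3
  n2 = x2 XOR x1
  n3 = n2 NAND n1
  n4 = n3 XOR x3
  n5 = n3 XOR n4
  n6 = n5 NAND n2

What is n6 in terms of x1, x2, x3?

(((x2 XOR x1) NAND (x1 NAND x3)) XOR (((x2 XOR x1) NAND (x1 NAND x3)) XOR x3)) NAND (x2 XOR x1)

n1 = x1 NAND x3
n2 = x2 XOR x1
n3 = n2 NAND n1 = (x2 XOR x1) NAND (x1 NAND x3)
n4 = n3 XOR x3 = ((x2 XOR x1) NAND (x1 NAND x3)) XOR x3
n5 = n3 XOR n4 = ((x2 XOR x1) NAND (x1 NAND x3)) XOR (((x2 XOR x1) NAND (x1 NAND x3)) XOR x3)
n6 = n5 NAND n2 = (((x2 XOR x1) NAND (x1 NAND x3)) XOR (((x2 XOR x1) NAND (x1 NAND x3)) XOR x3)) NAND (x2 XOR x1)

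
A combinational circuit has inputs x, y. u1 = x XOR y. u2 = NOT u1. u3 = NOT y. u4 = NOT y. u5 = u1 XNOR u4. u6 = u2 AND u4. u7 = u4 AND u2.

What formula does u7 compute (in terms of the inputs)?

u1 = x XOR y
u2 = NOT u1 = NOT (x XOR y)
u4 = NOT y
u7 = u4 AND u2 = NOT y AND NOT (x XOR y)

NOT y AND NOT (x XOR y)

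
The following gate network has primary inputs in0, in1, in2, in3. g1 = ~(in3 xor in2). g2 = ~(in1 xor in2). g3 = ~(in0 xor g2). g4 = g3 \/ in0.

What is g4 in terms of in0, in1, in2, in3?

(~(in0 xor (~(in1 xor in2)))) \/ in0

g2 = ~(in1 xor in2)
g3 = ~(in0 xor g2) = ~(in0 xor (~(in1 xor in2)))
g4 = g3 \/ in0 = (~(in0 xor (~(in1 xor in2)))) \/ in0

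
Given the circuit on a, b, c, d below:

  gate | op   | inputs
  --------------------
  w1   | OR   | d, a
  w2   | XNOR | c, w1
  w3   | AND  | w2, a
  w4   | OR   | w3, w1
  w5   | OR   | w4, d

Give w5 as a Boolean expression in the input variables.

w1 = d OR a
w2 = c XNOR w1 = c XNOR (d OR a)
w3 = w2 AND a = (c XNOR (d OR a)) AND a
w4 = w3 OR w1 = ((c XNOR (d OR a)) AND a) OR (d OR a)
w5 = w4 OR d = (((c XNOR (d OR a)) AND a) OR (d OR a)) OR d

(((c XNOR (d OR a)) AND a) OR (d OR a)) OR d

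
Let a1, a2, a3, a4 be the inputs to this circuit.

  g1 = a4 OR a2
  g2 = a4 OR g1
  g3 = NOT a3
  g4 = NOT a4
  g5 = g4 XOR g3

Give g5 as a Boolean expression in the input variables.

NOT a4 XOR NOT a3

g3 = NOT a3
g4 = NOT a4
g5 = g4 XOR g3 = NOT a4 XOR NOT a3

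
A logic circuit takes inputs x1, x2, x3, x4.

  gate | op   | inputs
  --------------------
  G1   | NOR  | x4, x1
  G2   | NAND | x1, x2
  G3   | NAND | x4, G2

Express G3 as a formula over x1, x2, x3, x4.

G2 = x1 NAND x2
G3 = x4 NAND G2 = x4 NAND (x1 NAND x2)

x4 NAND (x1 NAND x2)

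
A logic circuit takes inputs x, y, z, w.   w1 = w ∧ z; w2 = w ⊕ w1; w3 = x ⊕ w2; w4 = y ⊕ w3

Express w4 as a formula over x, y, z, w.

y ⊕ (x ⊕ (w ⊕ (w ∧ z)))

w1 = w ∧ z
w2 = w ⊕ w1 = w ⊕ (w ∧ z)
w3 = x ⊕ w2 = x ⊕ (w ⊕ (w ∧ z))
w4 = y ⊕ w3 = y ⊕ (x ⊕ (w ⊕ (w ∧ z)))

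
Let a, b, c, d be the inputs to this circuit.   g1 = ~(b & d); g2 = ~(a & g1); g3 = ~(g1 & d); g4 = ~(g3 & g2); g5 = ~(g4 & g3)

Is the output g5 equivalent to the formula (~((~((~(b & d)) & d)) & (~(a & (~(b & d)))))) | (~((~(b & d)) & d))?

No

g1 = ~(b & d)
g2 = ~(a & g1) = ~(a & (~(b & d)))
g3 = ~(g1 & d) = ~((~(b & d)) & d)
g4 = ~(g3 & g2) = ~((~((~(b & d)) & d)) & (~(a & (~(b & d)))))
g5 = ~(g4 & g3) = ~((~((~((~(b & d)) & d)) & (~(a & (~(b & d)))))) & (~((~(b & d)) & d)))
At a=1, b=0, c=0, d=0: circuit gives 0, formula gives 1.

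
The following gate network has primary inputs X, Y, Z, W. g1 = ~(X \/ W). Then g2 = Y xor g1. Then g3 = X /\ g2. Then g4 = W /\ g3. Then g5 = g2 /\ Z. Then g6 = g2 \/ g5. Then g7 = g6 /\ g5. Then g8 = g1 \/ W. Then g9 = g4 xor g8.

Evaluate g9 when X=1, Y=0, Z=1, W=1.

1

g1 = ~(1 \/ 1) = 0
g2 = 0 xor 0 = 0
g3 = 1 /\ 0 = 0
g4 = 1 /\ 0 = 0
g8 = 0 \/ 1 = 1
g9 = 0 xor 1 = 1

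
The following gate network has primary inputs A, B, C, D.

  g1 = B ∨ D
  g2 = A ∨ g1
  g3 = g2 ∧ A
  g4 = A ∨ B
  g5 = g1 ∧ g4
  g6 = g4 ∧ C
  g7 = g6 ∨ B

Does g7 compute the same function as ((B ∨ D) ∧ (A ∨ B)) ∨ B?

g4 = A ∨ B
g6 = g4 ∧ C = (A ∨ B) ∧ C
g7 = g6 ∨ B = ((A ∨ B) ∧ C) ∨ B
At A=1, B=0, C=0, D=1: circuit gives 0, formula gives 1.

No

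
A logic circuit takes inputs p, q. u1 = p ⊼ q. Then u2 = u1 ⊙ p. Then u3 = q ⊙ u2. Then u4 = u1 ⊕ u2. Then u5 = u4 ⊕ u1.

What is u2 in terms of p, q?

(p ⊼ q) ⊙ p

u1 = p ⊼ q
u2 = u1 ⊙ p = (p ⊼ q) ⊙ p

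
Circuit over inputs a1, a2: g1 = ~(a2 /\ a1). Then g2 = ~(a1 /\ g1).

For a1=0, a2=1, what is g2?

g1 = ~(1 /\ 0) = 1
g2 = ~(0 /\ 1) = 1

1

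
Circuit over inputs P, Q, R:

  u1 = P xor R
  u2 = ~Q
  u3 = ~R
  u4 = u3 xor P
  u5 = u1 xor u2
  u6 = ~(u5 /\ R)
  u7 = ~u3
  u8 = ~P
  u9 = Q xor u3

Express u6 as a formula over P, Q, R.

u1 = P xor R
u2 = ~Q
u5 = u1 xor u2 = (P xor R) xor ~Q
u6 = ~(u5 /\ R) = ~(((P xor R) xor ~Q) /\ R)

~(((P xor R) xor ~Q) /\ R)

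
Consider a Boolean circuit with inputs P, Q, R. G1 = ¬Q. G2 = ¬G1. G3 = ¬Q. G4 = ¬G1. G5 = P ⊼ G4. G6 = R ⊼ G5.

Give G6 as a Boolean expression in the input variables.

R ⊼ (P ⊼ ¬¬Q)

G1 = ¬Q
G4 = ¬G1 = ¬¬Q
G5 = P ⊼ G4 = P ⊼ ¬¬Q
G6 = R ⊼ G5 = R ⊼ (P ⊼ ¬¬Q)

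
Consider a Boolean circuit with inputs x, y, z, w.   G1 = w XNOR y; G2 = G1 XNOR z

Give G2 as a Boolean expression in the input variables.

G1 = w XNOR y
G2 = G1 XNOR z = (w XNOR y) XNOR z

(w XNOR y) XNOR z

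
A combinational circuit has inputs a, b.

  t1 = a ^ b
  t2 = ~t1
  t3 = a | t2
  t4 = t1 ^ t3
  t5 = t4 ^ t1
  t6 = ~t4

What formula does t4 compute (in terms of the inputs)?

(a ^ b) ^ (a | ~(a ^ b))

t1 = a ^ b
t2 = ~t1 = ~(a ^ b)
t3 = a | t2 = a | ~(a ^ b)
t4 = t1 ^ t3 = (a ^ b) ^ (a | ~(a ^ b))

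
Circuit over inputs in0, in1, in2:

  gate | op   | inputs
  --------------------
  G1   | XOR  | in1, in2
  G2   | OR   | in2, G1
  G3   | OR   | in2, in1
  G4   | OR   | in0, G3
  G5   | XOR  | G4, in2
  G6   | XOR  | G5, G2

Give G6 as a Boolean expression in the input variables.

G1 = in1 XOR in2
G2 = in2 OR G1 = in2 OR (in1 XOR in2)
G3 = in2 OR in1
G4 = in0 OR G3 = in0 OR (in2 OR in1)
G5 = G4 XOR in2 = (in0 OR (in2 OR in1)) XOR in2
G6 = G5 XOR G2 = ((in0 OR (in2 OR in1)) XOR in2) XOR (in2 OR (in1 XOR in2))

((in0 OR (in2 OR in1)) XOR in2) XOR (in2 OR (in1 XOR in2))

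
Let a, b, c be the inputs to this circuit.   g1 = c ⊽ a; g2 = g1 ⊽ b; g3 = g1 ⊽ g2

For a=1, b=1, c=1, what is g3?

g1 = 1 ⊽ 1 = 0
g2 = 0 ⊽ 1 = 0
g3 = 0 ⊽ 0 = 1

1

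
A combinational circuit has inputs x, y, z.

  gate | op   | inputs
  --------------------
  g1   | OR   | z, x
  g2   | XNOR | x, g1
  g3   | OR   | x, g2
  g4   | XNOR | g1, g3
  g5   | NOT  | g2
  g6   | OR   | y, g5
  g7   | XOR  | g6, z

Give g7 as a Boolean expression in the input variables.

(y OR NOT (x XNOR (z OR x))) XOR z

g1 = z OR x
g2 = x XNOR g1 = x XNOR (z OR x)
g5 = NOT g2 = NOT (x XNOR (z OR x))
g6 = y OR g5 = y OR NOT (x XNOR (z OR x))
g7 = g6 XOR z = (y OR NOT (x XNOR (z OR x))) XOR z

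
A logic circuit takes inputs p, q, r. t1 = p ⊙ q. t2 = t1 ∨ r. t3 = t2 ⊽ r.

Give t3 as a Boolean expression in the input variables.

((p ⊙ q) ∨ r) ⊽ r

t1 = p ⊙ q
t2 = t1 ∨ r = (p ⊙ q) ∨ r
t3 = t2 ⊽ r = ((p ⊙ q) ∨ r) ⊽ r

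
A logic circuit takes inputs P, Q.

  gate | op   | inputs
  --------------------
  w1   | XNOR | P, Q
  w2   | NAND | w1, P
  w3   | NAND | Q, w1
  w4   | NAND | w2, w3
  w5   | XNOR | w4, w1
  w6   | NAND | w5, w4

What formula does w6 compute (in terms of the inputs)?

((((P XNOR Q) NAND P) NAND (Q NAND (P XNOR Q))) XNOR (P XNOR Q)) NAND (((P XNOR Q) NAND P) NAND (Q NAND (P XNOR Q)))

w1 = P XNOR Q
w2 = w1 NAND P = (P XNOR Q) NAND P
w3 = Q NAND w1 = Q NAND (P XNOR Q)
w4 = w2 NAND w3 = ((P XNOR Q) NAND P) NAND (Q NAND (P XNOR Q))
w5 = w4 XNOR w1 = (((P XNOR Q) NAND P) NAND (Q NAND (P XNOR Q))) XNOR (P XNOR Q)
w6 = w5 NAND w4 = ((((P XNOR Q) NAND P) NAND (Q NAND (P XNOR Q))) XNOR (P XNOR Q)) NAND (((P XNOR Q) NAND P) NAND (Q NAND (P XNOR Q)))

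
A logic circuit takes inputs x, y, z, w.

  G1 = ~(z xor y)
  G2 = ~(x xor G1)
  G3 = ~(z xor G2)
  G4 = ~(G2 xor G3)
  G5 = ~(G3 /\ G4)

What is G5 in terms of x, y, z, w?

G1 = ~(z xor y)
G2 = ~(x xor G1) = ~(x xor (~(z xor y)))
G3 = ~(z xor G2) = ~(z xor (~(x xor (~(z xor y)))))
G4 = ~(G2 xor G3) = ~((~(x xor (~(z xor y)))) xor (~(z xor (~(x xor (~(z xor y)))))))
G5 = ~(G3 /\ G4) = ~((~(z xor (~(x xor (~(z xor y)))))) /\ (~((~(x xor (~(z xor y)))) xor (~(z xor (~(x xor (~(z xor y)))))))))

~((~(z xor (~(x xor (~(z xor y)))))) /\ (~((~(x xor (~(z xor y)))) xor (~(z xor (~(x xor (~(z xor y)))))))))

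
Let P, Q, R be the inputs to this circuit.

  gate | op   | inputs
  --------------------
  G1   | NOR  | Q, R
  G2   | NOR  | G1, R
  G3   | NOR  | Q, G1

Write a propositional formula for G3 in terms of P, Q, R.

G1 = Q NOR R
G3 = Q NOR G1 = Q NOR (Q NOR R)

Q NOR (Q NOR R)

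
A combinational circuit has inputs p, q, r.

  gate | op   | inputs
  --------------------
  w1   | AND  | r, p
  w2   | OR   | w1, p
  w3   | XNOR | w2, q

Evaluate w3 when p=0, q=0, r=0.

1

w1 = 0 AND 0 = 0
w2 = 0 OR 0 = 0
w3 = 0 XNOR 0 = 1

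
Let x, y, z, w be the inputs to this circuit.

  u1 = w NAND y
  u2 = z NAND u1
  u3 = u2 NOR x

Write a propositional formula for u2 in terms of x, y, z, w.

z NAND (w NAND y)

u1 = w NAND y
u2 = z NAND u1 = z NAND (w NAND y)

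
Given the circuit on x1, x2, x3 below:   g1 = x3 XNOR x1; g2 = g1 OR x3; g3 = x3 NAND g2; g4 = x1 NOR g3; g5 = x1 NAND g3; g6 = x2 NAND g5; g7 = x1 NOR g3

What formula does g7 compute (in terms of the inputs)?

x1 NOR (x3 NAND ((x3 XNOR x1) OR x3))

g1 = x3 XNOR x1
g2 = g1 OR x3 = (x3 XNOR x1) OR x3
g3 = x3 NAND g2 = x3 NAND ((x3 XNOR x1) OR x3)
g7 = x1 NOR g3 = x1 NOR (x3 NAND ((x3 XNOR x1) OR x3))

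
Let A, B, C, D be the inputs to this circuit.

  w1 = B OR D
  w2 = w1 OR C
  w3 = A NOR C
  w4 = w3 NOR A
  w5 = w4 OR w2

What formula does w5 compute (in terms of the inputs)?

w1 = B OR D
w2 = w1 OR C = (B OR D) OR C
w3 = A NOR C
w4 = w3 NOR A = (A NOR C) NOR A
w5 = w4 OR w2 = ((A NOR C) NOR A) OR ((B OR D) OR C)

((A NOR C) NOR A) OR ((B OR D) OR C)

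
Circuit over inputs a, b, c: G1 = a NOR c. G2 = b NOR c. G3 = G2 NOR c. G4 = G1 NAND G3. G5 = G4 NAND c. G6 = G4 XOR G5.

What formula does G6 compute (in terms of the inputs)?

G1 = a NOR c
G2 = b NOR c
G3 = G2 NOR c = (b NOR c) NOR c
G4 = G1 NAND G3 = (a NOR c) NAND ((b NOR c) NOR c)
G5 = G4 NAND c = ((a NOR c) NAND ((b NOR c) NOR c)) NAND c
G6 = G4 XOR G5 = ((a NOR c) NAND ((b NOR c) NOR c)) XOR (((a NOR c) NAND ((b NOR c) NOR c)) NAND c)

((a NOR c) NAND ((b NOR c) NOR c)) XOR (((a NOR c) NAND ((b NOR c) NOR c)) NAND c)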